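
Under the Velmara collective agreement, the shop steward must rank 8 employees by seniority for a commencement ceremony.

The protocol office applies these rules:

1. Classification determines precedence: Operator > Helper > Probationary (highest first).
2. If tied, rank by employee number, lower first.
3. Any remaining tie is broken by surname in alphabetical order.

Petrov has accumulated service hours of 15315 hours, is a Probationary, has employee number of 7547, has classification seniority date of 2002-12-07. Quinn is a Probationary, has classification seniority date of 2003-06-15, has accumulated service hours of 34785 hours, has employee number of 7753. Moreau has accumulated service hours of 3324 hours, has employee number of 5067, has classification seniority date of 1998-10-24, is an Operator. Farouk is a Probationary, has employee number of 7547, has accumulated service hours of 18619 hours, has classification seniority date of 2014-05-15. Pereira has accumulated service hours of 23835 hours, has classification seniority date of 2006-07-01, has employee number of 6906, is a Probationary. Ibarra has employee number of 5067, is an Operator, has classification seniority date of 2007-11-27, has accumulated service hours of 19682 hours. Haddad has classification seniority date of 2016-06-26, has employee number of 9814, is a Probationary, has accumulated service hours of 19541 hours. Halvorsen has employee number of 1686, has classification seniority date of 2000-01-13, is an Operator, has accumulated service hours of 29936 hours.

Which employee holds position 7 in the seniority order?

By classification: Halvorsen, Ibarra and Moreau (Operator); then Pereira, Farouk, Petrov, Quinn and Haddad (Probationary).
Among Halvorsen, Ibarra and Moreau, by employee number (lower first): Halvorsen (1686) before Ibarra and Moreau (5067).
Among Ibarra and Moreau, alphabetically by surname: Ibarra before Moreau.
Among Pereira, Farouk, Petrov, Quinn and Haddad, by employee number (lower first): Pereira (6906) before Farouk and Petrov (7547) before Quinn (7753) before Haddad (9814).
Among Farouk and Petrov, alphabetically by surname: Farouk before Petrov.
Order: Halvorsen, Ibarra, Moreau, Pereira, Farouk, Petrov, Quinn, Haddad.

Quinn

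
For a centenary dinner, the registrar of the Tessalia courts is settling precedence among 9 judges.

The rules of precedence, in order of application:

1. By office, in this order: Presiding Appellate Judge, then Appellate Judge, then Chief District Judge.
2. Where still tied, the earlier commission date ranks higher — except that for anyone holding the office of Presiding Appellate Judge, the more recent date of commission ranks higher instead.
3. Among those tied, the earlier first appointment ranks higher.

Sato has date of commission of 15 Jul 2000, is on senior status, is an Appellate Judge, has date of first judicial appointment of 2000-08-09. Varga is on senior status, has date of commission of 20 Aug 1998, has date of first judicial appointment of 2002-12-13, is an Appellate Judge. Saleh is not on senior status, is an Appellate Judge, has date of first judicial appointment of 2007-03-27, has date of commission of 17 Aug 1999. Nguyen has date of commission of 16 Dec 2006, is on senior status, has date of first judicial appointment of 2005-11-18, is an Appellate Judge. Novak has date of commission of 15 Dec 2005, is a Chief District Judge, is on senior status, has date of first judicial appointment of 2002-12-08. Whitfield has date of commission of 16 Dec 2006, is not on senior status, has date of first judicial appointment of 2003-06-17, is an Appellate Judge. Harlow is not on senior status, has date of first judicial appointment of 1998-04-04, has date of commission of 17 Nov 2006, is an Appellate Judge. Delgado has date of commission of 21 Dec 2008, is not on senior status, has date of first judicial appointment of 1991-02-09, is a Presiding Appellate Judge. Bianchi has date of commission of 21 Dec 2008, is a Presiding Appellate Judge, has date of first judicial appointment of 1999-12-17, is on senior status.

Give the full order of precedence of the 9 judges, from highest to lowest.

Delgado, Bianchi, Varga, Saleh, Sato, Harlow, Whitfield, Nguyen, Novak

By office: Delgado and Bianchi (Presiding Appellate Judge); then Varga, Saleh, Sato, Harlow, Whitfield and Nguyen (Appellate Judge); then Novak (Chief District Judge).
Delgado and Bianchi both have date of commission 21 Dec 2008, so the next rule applies.
Among Delgado and Bianchi, by date of first judicial appointment (earlier first): Delgado (1991-02-09) before Bianchi (1999-12-17).
Among Varga, Saleh, Sato, Harlow, Whitfield and Nguyen, by date of commission (earlier first): Varga (20 Aug 1998) before Saleh (17 Aug 1999) before Sato (15 Jul 2000) before Harlow (17 Nov 2006) before Whitfield and Nguyen (16 Dec 2006).
Among Whitfield and Nguyen, by date of first judicial appointment (earlier first): Whitfield (2003-06-17) before Nguyen (2005-11-18).
Full order: Delgado, Bianchi, Varga, Saleh, Sato, Harlow, Whitfield, Nguyen, Novak.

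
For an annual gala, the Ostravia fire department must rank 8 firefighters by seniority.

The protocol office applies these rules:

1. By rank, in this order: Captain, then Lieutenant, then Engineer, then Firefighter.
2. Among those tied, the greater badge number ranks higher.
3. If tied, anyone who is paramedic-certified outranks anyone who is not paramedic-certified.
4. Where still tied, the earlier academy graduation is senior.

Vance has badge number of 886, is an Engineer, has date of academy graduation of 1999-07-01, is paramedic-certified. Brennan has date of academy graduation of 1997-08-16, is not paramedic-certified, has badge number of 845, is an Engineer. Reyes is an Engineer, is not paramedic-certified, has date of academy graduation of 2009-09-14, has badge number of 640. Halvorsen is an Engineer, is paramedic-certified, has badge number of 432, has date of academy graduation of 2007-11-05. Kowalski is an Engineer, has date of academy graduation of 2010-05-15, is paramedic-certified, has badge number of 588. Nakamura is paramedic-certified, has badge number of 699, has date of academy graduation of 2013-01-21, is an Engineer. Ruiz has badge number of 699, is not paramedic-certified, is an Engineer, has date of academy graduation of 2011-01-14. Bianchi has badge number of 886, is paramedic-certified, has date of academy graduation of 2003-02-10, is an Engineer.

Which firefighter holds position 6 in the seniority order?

By rank: Vance, Bianchi, Brennan, Nakamura, Ruiz, Reyes, Kowalski and Halvorsen (Engineer).
Among Vance, Bianchi, Brennan, Nakamura, Ruiz, Reyes, Kowalski and Halvorsen, by badge number (higher first): Vance and Bianchi (886) before Brennan (845) before Nakamura and Ruiz (699) before Reyes (640) before Kowalski (588) before Halvorsen (432).
Vance and Bianchi are each paramedic-certified, so the next rule applies.
Among Vance and Bianchi, by date of academy graduation (earlier first): Vance (1999-07-01) before Bianchi (2003-02-10).
Among Nakamura and Ruiz, paramedic-certified before not paramedic-certified: Nakamura (paramedic-certified) before Ruiz (not paramedic-certified).
Order: Vance, Bianchi, Brennan, Nakamura, Ruiz, Reyes, Kowalski, Halvorsen.

Reyes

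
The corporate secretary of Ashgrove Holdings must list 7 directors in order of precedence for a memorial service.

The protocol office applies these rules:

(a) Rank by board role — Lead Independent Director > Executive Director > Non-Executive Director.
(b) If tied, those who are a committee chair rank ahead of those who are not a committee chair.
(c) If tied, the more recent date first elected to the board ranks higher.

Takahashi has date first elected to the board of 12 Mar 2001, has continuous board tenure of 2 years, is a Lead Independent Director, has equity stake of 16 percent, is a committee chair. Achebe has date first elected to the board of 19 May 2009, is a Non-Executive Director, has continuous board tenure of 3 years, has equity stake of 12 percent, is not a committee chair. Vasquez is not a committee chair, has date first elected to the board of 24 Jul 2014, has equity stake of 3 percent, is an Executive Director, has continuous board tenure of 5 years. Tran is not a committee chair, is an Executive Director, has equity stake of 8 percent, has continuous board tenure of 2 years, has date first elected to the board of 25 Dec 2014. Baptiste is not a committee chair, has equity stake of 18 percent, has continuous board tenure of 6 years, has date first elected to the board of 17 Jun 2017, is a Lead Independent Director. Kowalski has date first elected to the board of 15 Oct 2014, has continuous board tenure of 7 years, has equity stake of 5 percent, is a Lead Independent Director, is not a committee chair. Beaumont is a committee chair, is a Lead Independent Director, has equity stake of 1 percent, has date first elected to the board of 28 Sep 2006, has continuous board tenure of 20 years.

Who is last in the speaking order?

Achebe

By board role: Beaumont, Takahashi, Baptiste and Kowalski (Lead Independent Director); then Tran and Vasquez (Executive Director); then Achebe (Non-Executive Director).
Among Beaumont, Takahashi, Baptiste and Kowalski, a committee chair before not a committee chair: Beaumont and Takahashi (a committee chair) before Baptiste and Kowalski (not a committee chair).
Among Beaumont and Takahashi, by date first elected to the board (later first): Beaumont (28 Sep 2006) before Takahashi (12 Mar 2001).
Among Baptiste and Kowalski, by date first elected to the board (later first): Baptiste (17 Jun 2017) before Kowalski (15 Oct 2014).
Tran and Vasquez are each not a committee chair, so the next rule applies.
Among Tran and Vasquez, by date first elected to the board (later first): Tran (25 Dec 2014) before Vasquez (24 Jul 2014).
Order: Beaumont, Takahashi, Baptiste, Kowalski, Tran, Vasquez, Achebe.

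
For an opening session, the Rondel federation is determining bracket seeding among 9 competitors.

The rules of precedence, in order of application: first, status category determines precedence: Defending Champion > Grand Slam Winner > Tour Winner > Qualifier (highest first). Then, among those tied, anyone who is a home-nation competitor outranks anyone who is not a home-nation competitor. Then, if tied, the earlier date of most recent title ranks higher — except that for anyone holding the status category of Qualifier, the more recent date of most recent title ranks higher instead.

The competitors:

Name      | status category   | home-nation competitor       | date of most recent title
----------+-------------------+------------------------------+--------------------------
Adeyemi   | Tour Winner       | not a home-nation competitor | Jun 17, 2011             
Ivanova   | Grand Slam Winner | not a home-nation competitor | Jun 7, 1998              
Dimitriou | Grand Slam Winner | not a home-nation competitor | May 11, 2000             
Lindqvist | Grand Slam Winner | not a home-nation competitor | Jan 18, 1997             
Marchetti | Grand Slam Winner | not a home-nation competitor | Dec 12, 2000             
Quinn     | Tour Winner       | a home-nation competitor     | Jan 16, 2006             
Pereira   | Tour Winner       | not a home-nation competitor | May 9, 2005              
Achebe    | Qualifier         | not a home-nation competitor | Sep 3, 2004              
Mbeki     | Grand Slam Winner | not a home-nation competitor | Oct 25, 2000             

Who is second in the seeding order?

Ivanova

By status category: Lindqvist, Ivanova, Dimitriou, Mbeki and Marchetti (Grand Slam Winner); then Quinn, Pereira and Adeyemi (Tour Winner); then Achebe (Qualifier).
Lindqvist, Ivanova, Dimitriou, Mbeki and Marchetti are each not a home-nation competitor, so the next rule applies.
Among Lindqvist, Ivanova, Dimitriou, Mbeki and Marchetti, by date of most recent title (earlier first): Lindqvist (Jan 18, 1997) before Ivanova (Jun 7, 1998) before Dimitriou (May 11, 2000) before Mbeki (Oct 25, 2000) before Marchetti (Dec 12, 2000).
Among Quinn, Pereira and Adeyemi, a home-nation competitor before not a home-nation competitor: Quinn (a home-nation competitor) before Pereira and Adeyemi (not a home-nation competitor).
Among Pereira and Adeyemi, by date of most recent title (earlier first): Pereira (May 9, 2005) before Adeyemi (Jun 17, 2011).
Order: Lindqvist, Ivanova, Dimitriou, Mbeki, Marchetti, Quinn, Pereira, Adeyemi, Achebe.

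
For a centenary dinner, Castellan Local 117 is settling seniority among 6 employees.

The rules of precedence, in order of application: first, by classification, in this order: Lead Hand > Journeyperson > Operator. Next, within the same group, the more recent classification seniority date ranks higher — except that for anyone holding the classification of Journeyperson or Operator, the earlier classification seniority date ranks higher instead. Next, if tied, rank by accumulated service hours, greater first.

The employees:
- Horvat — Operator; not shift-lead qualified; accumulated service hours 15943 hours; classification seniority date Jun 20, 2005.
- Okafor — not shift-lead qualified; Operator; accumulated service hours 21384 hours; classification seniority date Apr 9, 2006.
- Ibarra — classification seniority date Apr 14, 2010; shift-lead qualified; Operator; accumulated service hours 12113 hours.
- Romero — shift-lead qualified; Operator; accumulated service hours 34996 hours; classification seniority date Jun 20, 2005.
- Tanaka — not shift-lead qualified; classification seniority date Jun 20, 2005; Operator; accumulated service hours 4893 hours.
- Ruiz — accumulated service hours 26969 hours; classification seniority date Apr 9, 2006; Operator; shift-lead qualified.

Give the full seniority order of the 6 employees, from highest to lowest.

Romero, Horvat, Tanaka, Ruiz, Okafor, Ibarra

By classification: Romero, Horvat, Tanaka, Ruiz, Okafor and Ibarra (Operator).
Among Romero, Horvat, Tanaka, Ruiz, Okafor and Ibarra, by classification seniority date (earlier first) (reversed rule for this group): Romero, Horvat and Tanaka (Jun 20, 2005) before Ruiz and Okafor (Apr 9, 2006) before Ibarra (Apr 14, 2010).
Among Romero, Horvat and Tanaka, by accumulated service hours (higher first): Romero (34996 hours) before Horvat (15943 hours) before Tanaka (4893 hours).
Among Ruiz and Okafor, by accumulated service hours (higher first): Ruiz (26969 hours) before Okafor (21384 hours).
Full order: Romero, Horvat, Tanaka, Ruiz, Okafor, Ibarra.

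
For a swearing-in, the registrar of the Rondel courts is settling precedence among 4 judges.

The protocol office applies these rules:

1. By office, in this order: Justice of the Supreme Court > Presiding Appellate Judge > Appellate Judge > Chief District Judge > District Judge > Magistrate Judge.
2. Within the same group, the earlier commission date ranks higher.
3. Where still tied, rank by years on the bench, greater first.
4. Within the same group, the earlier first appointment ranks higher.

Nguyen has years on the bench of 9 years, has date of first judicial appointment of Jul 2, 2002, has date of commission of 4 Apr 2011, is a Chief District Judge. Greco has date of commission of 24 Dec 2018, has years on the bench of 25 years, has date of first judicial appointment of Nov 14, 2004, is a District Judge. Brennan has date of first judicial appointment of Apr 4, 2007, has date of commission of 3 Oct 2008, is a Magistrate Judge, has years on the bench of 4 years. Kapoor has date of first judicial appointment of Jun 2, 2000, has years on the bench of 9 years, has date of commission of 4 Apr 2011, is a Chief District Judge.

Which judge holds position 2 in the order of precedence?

By office: Kapoor and Nguyen (Chief District Judge); then Greco (District Judge); then Brennan (Magistrate Judge).
Kapoor and Nguyen both have date of commission 4 Apr 2011, so the next rule applies.
Kapoor and Nguyen both have years on the bench 9 years, so the next rule applies.
Among Kapoor and Nguyen, by date of first judicial appointment (earlier first): Kapoor (Jun 2, 2000) before Nguyen (Jul 2, 2002).
Order: Kapoor, Nguyen, Greco, Brennan.

Nguyen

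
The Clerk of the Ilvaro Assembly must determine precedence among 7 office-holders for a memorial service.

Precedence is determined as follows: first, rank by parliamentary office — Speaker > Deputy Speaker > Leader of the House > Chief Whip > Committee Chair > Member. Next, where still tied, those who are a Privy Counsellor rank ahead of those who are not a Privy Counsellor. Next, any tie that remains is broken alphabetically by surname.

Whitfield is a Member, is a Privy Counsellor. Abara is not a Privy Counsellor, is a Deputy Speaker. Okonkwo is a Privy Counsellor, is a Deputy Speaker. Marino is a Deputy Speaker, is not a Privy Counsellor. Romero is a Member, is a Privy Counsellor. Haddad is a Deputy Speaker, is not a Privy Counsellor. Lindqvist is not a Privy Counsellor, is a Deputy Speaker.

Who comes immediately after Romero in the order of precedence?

Whitfield

By parliamentary office: Okonkwo, Abara, Haddad, Lindqvist and Marino (Deputy Speaker); then Romero and Whitfield (Member).
Among Okonkwo, Abara, Haddad, Lindqvist and Marino, a Privy Counsellor before not a Privy Counsellor: Okonkwo (a Privy Counsellor) before Abara, Haddad, Lindqvist and Marino (not a Privy Counsellor).
Among Abara, Haddad, Lindqvist and Marino, alphabetically by surname: Abara before Haddad before Lindqvist before Marino.
Romero and Whitfield are each a Privy Counsellor, so the next rule applies.
Among Romero and Whitfield, alphabetically by surname: Romero before Whitfield.
Order: Okonkwo, Abara, Haddad, Lindqvist, Marino, Romero, Whitfield.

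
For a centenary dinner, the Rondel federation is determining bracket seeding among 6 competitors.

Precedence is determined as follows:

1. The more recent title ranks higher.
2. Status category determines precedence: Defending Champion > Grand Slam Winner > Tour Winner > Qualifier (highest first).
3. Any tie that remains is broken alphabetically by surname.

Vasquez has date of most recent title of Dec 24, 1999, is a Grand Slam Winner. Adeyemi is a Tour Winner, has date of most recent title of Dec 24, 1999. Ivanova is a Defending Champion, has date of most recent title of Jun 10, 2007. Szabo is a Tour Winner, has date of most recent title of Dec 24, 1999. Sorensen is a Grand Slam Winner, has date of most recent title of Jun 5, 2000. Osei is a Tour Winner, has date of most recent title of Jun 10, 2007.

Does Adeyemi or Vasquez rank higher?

Vasquez

By date of most recent title (later first): Ivanova and Osei (both Jun 10, 2007); then Sorensen (Jun 5, 2000); then Vasquez, Adeyemi and Szabo (each Dec 24, 1999).
Among Ivanova and Osei, by status category: Ivanova (Defending Champion) before Osei (Tour Winner).
Among Vasquez, Adeyemi and Szabo, by status category: Vasquez (Grand Slam Winner) before Adeyemi and Szabo (Tour Winner).
Among Adeyemi and Szabo, alphabetically by surname: Adeyemi before Szabo.
So Vasquez takes precedence.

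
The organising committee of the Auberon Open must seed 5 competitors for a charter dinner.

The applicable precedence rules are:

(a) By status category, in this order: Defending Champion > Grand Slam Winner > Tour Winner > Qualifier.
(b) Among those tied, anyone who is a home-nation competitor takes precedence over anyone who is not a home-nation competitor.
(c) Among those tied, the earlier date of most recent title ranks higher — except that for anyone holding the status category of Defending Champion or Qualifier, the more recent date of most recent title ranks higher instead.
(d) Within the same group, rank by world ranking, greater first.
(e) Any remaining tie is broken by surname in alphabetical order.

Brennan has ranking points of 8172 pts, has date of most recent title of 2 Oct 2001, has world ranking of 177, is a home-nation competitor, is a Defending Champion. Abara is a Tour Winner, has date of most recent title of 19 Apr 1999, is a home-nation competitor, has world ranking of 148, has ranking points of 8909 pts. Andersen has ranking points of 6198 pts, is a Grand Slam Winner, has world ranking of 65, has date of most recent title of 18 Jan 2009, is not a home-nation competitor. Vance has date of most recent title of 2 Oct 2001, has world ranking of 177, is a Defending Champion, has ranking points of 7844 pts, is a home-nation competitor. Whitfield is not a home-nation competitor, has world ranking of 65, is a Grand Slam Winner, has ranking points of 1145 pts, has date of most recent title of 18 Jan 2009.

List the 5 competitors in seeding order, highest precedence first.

Brennan, Vance, Andersen, Whitfield, Abara

By status category: Brennan and Vance (Defending Champion); then Andersen and Whitfield (Grand Slam Winner); then Abara (Tour Winner).
Brennan and Vance are each a home-nation competitor, so the next rule applies.
Brennan and Vance both have date of most recent title 2 Oct 2001, so the next rule applies.
Brennan and Vance both have world ranking 177, so the next rule applies.
Among Brennan and Vance, alphabetically by surname: Brennan before Vance.
Andersen and Whitfield are each not a home-nation competitor, so the next rule applies.
Andersen and Whitfield both have date of most recent title 18 Jan 2009, so the next rule applies.
Andersen and Whitfield both have world ranking 65, so the next rule applies.
Among Andersen and Whitfield, alphabetically by surname: Andersen before Whitfield.
Full order: Brennan, Vance, Andersen, Whitfield, Abara.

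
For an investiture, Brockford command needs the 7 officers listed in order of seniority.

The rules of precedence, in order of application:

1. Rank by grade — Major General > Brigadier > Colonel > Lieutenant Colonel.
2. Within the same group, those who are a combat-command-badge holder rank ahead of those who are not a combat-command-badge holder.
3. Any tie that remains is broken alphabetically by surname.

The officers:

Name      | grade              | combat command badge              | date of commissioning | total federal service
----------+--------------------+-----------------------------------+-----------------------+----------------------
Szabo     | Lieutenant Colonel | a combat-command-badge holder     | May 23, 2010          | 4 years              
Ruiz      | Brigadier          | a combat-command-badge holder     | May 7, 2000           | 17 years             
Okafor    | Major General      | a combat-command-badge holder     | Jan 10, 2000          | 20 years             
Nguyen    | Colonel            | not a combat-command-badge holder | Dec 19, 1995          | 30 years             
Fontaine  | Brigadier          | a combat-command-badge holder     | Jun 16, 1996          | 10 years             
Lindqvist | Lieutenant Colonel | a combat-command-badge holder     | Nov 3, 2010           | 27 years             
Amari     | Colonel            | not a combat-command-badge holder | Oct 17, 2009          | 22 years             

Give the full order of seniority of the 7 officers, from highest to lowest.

Okafor, Fontaine, Ruiz, Amari, Nguyen, Lindqvist, Szabo

By grade: Okafor (Major General); then Fontaine and Ruiz (Brigadier); then Amari and Nguyen (Colonel); then Lindqvist and Szabo (Lieutenant Colonel).
Fontaine and Ruiz are each a combat-command-badge holder, so the next rule applies.
Among Fontaine and Ruiz, alphabetically by surname: Fontaine before Ruiz.
Amari and Nguyen are each not a combat-command-badge holder, so the next rule applies.
Among Amari and Nguyen, alphabetically by surname: Amari before Nguyen.
Lindqvist and Szabo are each a combat-command-badge holder, so the next rule applies.
Among Lindqvist and Szabo, alphabetically by surname: Lindqvist before Szabo.
Full order: Okafor, Fontaine, Ruiz, Amari, Nguyen, Lindqvist, Szabo.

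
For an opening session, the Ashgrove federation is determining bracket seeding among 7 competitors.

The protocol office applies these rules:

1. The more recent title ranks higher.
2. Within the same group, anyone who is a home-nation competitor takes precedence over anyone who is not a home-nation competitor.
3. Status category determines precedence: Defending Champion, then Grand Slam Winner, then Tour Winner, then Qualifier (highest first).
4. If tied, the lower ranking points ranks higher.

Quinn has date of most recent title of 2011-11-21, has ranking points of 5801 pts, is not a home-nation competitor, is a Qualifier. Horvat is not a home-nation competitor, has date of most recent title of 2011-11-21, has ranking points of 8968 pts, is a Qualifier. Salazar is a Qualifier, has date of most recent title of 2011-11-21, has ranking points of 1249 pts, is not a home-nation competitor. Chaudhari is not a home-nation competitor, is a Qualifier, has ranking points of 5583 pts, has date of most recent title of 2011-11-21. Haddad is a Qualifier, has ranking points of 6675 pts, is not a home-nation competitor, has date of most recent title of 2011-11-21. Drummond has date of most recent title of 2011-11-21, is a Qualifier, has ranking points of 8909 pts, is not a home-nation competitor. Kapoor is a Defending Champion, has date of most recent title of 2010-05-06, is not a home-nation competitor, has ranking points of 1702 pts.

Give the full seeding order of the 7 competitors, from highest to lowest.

Salazar, Chaudhari, Quinn, Haddad, Drummond, Horvat, Kapoor

By date of most recent title (later first): Salazar, Chaudhari, Quinn, Haddad, Drummond and Horvat (each 2011-11-21); then Kapoor (2010-05-06).
Salazar, Chaudhari, Quinn, Haddad, Drummond and Horvat are each not a home-nation competitor, so the next rule applies.
Salazar, Chaudhari, Quinn, Haddad, Drummond and Horvat are each Qualifier, so the next rule applies.
Among Salazar, Chaudhari, Quinn, Haddad, Drummond and Horvat, by ranking points (lower first): Salazar (1249 pts) before Chaudhari (5583 pts) before Quinn (5801 pts) before Haddad (6675 pts) before Drummond (8909 pts) before Horvat (8968 pts).
Full order: Salazar, Chaudhari, Quinn, Haddad, Drummond, Horvat, Kapoor.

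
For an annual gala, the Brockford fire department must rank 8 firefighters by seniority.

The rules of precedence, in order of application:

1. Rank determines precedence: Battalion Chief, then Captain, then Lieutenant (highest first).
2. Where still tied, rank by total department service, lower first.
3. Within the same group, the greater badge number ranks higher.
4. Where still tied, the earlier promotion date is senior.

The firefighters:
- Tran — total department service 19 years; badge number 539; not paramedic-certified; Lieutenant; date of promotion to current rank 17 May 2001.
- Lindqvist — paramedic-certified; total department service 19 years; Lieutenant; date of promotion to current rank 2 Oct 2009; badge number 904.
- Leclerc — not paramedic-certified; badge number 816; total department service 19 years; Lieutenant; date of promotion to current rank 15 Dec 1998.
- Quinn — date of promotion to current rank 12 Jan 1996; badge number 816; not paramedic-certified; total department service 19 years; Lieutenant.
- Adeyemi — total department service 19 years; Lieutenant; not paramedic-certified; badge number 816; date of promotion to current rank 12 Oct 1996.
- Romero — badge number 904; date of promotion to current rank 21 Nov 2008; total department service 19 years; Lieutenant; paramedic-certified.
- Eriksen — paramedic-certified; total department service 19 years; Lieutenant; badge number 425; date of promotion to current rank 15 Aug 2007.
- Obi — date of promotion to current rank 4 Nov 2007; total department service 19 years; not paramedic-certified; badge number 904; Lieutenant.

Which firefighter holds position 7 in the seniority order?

Tran

By rank: Obi, Romero, Lindqvist, Quinn, Adeyemi, Leclerc, Tran and Eriksen (Lieutenant).
Obi, Romero, Lindqvist, Quinn, Adeyemi, Leclerc, Tran and Eriksen all have total department service 19 years, so the next rule applies.
Among Obi, Romero, Lindqvist, Quinn, Adeyemi, Leclerc, Tran and Eriksen, by badge number (higher first): Obi, Romero and Lindqvist (904) before Quinn, Adeyemi and Leclerc (816) before Tran (539) before Eriksen (425).
Among Obi, Romero and Lindqvist, by date of promotion to current rank (earlier first): Obi (4 Nov 2007) before Romero (21 Nov 2008) before Lindqvist (2 Oct 2009).
Among Quinn, Adeyemi and Leclerc, by date of promotion to current rank (earlier first): Quinn (12 Jan 1996) before Adeyemi (12 Oct 1996) before Leclerc (15 Dec 1998).
Order: Obi, Romero, Lindqvist, Quinn, Adeyemi, Leclerc, Tran, Eriksen.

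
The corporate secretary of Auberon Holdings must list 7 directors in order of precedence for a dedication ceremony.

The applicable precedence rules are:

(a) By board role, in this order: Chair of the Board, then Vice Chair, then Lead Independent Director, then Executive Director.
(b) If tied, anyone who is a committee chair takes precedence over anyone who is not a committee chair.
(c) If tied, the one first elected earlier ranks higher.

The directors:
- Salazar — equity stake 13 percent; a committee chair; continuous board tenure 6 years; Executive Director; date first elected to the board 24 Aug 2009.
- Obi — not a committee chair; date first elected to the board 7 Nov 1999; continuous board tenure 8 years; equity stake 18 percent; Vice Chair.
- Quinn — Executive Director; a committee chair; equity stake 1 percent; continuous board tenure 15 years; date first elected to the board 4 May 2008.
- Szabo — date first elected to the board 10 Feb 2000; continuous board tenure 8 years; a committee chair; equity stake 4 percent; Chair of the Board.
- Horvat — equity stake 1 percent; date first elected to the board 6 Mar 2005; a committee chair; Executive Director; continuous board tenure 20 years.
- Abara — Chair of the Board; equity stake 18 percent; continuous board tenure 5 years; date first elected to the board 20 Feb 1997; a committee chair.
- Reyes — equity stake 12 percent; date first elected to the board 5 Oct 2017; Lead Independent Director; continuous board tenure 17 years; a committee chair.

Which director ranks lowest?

Salazar

By board role: Abara and Szabo (Chair of the Board); then Obi (Vice Chair); then Reyes (Lead Independent Director); then Horvat, Quinn and Salazar (Executive Director).
Abara and Szabo are each a committee chair, so the next rule applies.
Among Abara and Szabo, by date first elected to the board (earlier first): Abara (20 Feb 1997) before Szabo (10 Feb 2000).
Horvat, Quinn and Salazar are each a committee chair, so the next rule applies.
Among Horvat, Quinn and Salazar, by date first elected to the board (earlier first): Horvat (6 Mar 2005) before Quinn (4 May 2008) before Salazar (24 Aug 2009).
Order: Abara, Szabo, Obi, Reyes, Horvat, Quinn, Salazar.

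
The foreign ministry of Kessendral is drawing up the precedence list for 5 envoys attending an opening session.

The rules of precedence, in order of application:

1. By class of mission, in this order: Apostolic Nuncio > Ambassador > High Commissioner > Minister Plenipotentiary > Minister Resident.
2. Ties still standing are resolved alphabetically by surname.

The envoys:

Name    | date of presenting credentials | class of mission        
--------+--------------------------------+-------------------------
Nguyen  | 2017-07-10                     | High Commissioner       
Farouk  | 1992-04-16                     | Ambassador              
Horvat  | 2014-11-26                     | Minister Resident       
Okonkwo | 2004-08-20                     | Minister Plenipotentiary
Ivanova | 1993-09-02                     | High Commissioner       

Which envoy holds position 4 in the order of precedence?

Okonkwo

By class of mission: Farouk (Ambassador); then Ivanova and Nguyen (High Commissioner); then Okonkwo (Minister Plenipotentiary); then Horvat (Minister Resident).
Among Ivanova and Nguyen, alphabetically by surname: Ivanova before Nguyen.
Order: Farouk, Ivanova, Nguyen, Okonkwo, Horvat.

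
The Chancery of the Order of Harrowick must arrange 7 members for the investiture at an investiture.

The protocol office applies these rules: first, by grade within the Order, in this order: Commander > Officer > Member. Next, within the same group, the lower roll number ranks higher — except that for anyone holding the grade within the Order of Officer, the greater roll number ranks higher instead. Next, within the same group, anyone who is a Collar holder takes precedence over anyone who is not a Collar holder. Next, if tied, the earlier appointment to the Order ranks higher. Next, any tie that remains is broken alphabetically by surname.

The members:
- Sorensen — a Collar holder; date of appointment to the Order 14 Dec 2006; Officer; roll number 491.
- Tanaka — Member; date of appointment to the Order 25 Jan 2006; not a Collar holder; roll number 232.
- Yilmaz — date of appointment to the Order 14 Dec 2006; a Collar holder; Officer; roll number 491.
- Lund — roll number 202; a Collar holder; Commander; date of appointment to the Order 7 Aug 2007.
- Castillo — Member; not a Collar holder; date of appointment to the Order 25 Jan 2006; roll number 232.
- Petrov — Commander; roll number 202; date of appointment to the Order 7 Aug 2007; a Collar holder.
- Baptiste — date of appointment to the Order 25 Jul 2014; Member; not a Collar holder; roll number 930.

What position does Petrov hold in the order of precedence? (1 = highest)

2

By grade within the Order: Lund and Petrov (Commander); then Sorensen and Yilmaz (Officer); then Castillo, Tanaka and Baptiste (Member).
Lund and Petrov both have roll number 202, so the next rule applies.
Lund and Petrov are each a Collar holder, so the next rule applies.
Lund and Petrov both have date of appointment to the Order 7 Aug 2007, so the next rule applies.
Among Lund and Petrov, alphabetically by surname: Lund before Petrov.
Sorensen and Yilmaz both have roll number 491, so the next rule applies.
Sorensen and Yilmaz are each a Collar holder, so the next rule applies.
Sorensen and Yilmaz both have date of appointment to the Order 14 Dec 2006, so the next rule applies.
Among Sorensen and Yilmaz, alphabetically by surname: Sorensen before Yilmaz.
Among Castillo, Tanaka and Baptiste, by roll number (lower first): Castillo and Tanaka (232) before Baptiste (930).
Castillo and Tanaka are each not a Collar holder, so the next rule applies.
Castillo and Tanaka both have date of appointment to the Order 25 Jan 2006, so the next rule applies.
Among Castillo and Tanaka, alphabetically by surname: Castillo before Tanaka.
Order: Lund, Petrov, Sorensen, Yilmaz, Castillo, Tanaka, Baptiste. So position 2.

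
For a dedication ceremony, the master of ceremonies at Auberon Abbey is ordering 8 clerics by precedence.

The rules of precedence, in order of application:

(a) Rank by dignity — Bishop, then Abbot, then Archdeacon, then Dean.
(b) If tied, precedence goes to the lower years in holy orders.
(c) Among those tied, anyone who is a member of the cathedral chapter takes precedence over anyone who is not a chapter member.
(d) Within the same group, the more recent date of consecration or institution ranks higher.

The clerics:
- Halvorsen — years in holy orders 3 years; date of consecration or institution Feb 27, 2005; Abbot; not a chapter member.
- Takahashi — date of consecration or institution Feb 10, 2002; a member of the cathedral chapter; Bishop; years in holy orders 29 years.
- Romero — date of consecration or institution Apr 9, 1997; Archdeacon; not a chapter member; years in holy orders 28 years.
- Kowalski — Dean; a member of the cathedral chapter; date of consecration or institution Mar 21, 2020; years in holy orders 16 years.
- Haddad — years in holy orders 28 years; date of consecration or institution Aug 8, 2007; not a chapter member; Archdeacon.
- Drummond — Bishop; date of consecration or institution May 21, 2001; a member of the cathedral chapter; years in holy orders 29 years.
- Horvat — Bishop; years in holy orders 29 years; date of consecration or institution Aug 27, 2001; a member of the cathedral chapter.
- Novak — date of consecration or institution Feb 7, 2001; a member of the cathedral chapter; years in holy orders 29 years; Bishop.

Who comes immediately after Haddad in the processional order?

By dignity: Takahashi, Horvat, Drummond and Novak (Bishop); then Halvorsen (Abbot); then Haddad and Romero (Archdeacon); then Kowalski (Dean).
Takahashi, Horvat, Drummond and Novak all have years in holy orders 29 years, so the next rule applies.
Takahashi, Horvat, Drummond and Novak are each a member of the cathedral chapter, so the next rule applies.
Among Takahashi, Horvat, Drummond and Novak, by date of consecration or institution (later first): Takahashi (Feb 10, 2002) before Horvat (Aug 27, 2001) before Drummond (May 21, 2001) before Novak (Feb 7, 2001).
Haddad and Romero both have years in holy orders 28 years, so the next rule applies.
Haddad and Romero are each not a chapter member, so the next rule applies.
Among Haddad and Romero, by date of consecration or institution (later first): Haddad (Aug 8, 2007) before Romero (Apr 9, 1997).
Order: Takahashi, Horvat, Drummond, Novak, Halvorsen, Haddad, Romero, Kowalski.

Romero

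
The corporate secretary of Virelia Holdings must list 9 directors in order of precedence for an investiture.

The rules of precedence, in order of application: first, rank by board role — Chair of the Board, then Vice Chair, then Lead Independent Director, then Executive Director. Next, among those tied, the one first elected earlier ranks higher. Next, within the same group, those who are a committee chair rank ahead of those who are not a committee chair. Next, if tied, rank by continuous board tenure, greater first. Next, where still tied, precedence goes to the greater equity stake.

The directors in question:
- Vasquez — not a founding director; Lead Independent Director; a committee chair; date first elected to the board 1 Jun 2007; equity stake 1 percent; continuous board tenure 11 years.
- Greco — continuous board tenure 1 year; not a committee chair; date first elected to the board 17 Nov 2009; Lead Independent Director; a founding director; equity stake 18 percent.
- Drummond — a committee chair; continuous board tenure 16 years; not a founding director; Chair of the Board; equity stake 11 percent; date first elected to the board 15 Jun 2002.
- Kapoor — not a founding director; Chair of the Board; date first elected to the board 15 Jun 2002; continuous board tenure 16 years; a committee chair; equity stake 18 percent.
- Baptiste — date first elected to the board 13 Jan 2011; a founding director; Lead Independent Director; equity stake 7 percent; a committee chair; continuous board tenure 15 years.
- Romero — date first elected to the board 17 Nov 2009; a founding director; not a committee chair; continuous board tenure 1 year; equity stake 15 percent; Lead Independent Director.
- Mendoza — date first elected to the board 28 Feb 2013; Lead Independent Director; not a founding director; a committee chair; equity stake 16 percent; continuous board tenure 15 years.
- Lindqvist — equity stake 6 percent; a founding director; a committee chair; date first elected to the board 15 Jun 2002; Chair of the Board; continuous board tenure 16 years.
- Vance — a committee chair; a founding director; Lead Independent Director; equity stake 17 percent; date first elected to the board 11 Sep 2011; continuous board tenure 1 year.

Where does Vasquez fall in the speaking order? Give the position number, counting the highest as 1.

4

By board role: Kapoor, Drummond and Lindqvist (Chair of the Board); then Vasquez, Greco, Romero, Baptiste, Vance and Mendoza (Lead Independent Director).
Kapoor, Drummond and Lindqvist all have date first elected to the board 15 Jun 2002, so the next rule applies.
Kapoor, Drummond and Lindqvist are each a committee chair, so the next rule applies.
Kapoor, Drummond and Lindqvist all have continuous board tenure 16 years, so the next rule applies.
Among Kapoor, Drummond and Lindqvist, by equity stake (higher first): Kapoor (18 percent) before Drummond (11 percent) before Lindqvist (6 percent).
Among Vasquez, Greco, Romero, Baptiste, Vance and Mendoza, by date first elected to the board (earlier first): Vasquez (1 Jun 2007) before Greco and Romero (17 Nov 2009) before Baptiste (13 Jan 2011) before Vance (11 Sep 2011) before Mendoza (28 Feb 2013).
Greco and Romero are each not a committee chair, so the next rule applies.
Greco and Romero both have continuous board tenure 1 year, so the next rule applies.
Among Greco and Romero, by equity stake (higher first): Greco (18 percent) before Romero (15 percent).
Order: Kapoor, Drummond, Lindqvist, Vasquez, Greco, Romero, Baptiste, Vance, Mendoza. So position 4.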